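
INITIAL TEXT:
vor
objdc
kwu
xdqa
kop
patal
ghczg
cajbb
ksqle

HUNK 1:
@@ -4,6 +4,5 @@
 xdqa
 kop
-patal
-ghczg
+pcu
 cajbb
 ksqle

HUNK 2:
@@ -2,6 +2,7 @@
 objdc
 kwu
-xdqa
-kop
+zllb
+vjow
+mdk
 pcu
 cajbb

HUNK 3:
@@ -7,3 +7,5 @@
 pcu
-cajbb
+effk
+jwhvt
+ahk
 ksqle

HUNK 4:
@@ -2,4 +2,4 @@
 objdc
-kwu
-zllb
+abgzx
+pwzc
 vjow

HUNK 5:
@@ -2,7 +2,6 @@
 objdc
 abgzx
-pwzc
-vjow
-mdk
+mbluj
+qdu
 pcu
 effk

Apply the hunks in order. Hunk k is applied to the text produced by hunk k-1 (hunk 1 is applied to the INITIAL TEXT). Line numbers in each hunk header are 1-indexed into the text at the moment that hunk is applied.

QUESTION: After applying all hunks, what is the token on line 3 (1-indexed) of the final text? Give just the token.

Answer: abgzx

Derivation:
Hunk 1: at line 4 remove [patal,ghczg] add [pcu] -> 8 lines: vor objdc kwu xdqa kop pcu cajbb ksqle
Hunk 2: at line 2 remove [xdqa,kop] add [zllb,vjow,mdk] -> 9 lines: vor objdc kwu zllb vjow mdk pcu cajbb ksqle
Hunk 3: at line 7 remove [cajbb] add [effk,jwhvt,ahk] -> 11 lines: vor objdc kwu zllb vjow mdk pcu effk jwhvt ahk ksqle
Hunk 4: at line 2 remove [kwu,zllb] add [abgzx,pwzc] -> 11 lines: vor objdc abgzx pwzc vjow mdk pcu effk jwhvt ahk ksqle
Hunk 5: at line 2 remove [pwzc,vjow,mdk] add [mbluj,qdu] -> 10 lines: vor objdc abgzx mbluj qdu pcu effk jwhvt ahk ksqle
Final line 3: abgzx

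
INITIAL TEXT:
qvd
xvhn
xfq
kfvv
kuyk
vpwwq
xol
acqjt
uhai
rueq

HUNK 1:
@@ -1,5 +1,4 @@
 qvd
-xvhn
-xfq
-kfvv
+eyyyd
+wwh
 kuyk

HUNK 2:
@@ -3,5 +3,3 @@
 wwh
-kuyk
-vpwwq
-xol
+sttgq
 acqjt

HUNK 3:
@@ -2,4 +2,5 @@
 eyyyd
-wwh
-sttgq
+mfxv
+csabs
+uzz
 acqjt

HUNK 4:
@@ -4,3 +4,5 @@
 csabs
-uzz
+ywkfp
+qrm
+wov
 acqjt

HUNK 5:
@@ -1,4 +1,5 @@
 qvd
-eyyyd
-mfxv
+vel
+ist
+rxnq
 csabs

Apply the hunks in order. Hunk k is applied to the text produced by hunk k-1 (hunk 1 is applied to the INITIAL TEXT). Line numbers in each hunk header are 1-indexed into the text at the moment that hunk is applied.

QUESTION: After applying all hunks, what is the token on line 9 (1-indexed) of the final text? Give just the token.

Answer: acqjt

Derivation:
Hunk 1: at line 1 remove [xvhn,xfq,kfvv] add [eyyyd,wwh] -> 9 lines: qvd eyyyd wwh kuyk vpwwq xol acqjt uhai rueq
Hunk 2: at line 3 remove [kuyk,vpwwq,xol] add [sttgq] -> 7 lines: qvd eyyyd wwh sttgq acqjt uhai rueq
Hunk 3: at line 2 remove [wwh,sttgq] add [mfxv,csabs,uzz] -> 8 lines: qvd eyyyd mfxv csabs uzz acqjt uhai rueq
Hunk 4: at line 4 remove [uzz] add [ywkfp,qrm,wov] -> 10 lines: qvd eyyyd mfxv csabs ywkfp qrm wov acqjt uhai rueq
Hunk 5: at line 1 remove [eyyyd,mfxv] add [vel,ist,rxnq] -> 11 lines: qvd vel ist rxnq csabs ywkfp qrm wov acqjt uhai rueq
Final line 9: acqjt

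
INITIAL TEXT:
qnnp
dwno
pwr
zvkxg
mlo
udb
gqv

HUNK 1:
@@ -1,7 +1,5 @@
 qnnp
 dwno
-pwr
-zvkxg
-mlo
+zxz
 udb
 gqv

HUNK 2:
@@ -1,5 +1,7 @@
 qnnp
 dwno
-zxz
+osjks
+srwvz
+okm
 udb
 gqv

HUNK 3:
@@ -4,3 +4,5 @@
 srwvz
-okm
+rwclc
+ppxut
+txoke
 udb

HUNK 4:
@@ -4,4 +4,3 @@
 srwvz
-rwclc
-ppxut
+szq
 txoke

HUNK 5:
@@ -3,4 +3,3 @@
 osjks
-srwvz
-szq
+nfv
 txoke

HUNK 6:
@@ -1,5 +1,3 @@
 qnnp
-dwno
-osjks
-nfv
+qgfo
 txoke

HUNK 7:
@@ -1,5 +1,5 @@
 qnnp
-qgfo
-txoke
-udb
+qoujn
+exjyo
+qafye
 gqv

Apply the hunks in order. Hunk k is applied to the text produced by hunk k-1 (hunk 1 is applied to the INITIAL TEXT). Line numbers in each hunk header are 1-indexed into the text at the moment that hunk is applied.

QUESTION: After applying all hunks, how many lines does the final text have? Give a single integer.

Answer: 5

Derivation:
Hunk 1: at line 1 remove [pwr,zvkxg,mlo] add [zxz] -> 5 lines: qnnp dwno zxz udb gqv
Hunk 2: at line 1 remove [zxz] add [osjks,srwvz,okm] -> 7 lines: qnnp dwno osjks srwvz okm udb gqv
Hunk 3: at line 4 remove [okm] add [rwclc,ppxut,txoke] -> 9 lines: qnnp dwno osjks srwvz rwclc ppxut txoke udb gqv
Hunk 4: at line 4 remove [rwclc,ppxut] add [szq] -> 8 lines: qnnp dwno osjks srwvz szq txoke udb gqv
Hunk 5: at line 3 remove [srwvz,szq] add [nfv] -> 7 lines: qnnp dwno osjks nfv txoke udb gqv
Hunk 6: at line 1 remove [dwno,osjks,nfv] add [qgfo] -> 5 lines: qnnp qgfo txoke udb gqv
Hunk 7: at line 1 remove [qgfo,txoke,udb] add [qoujn,exjyo,qafye] -> 5 lines: qnnp qoujn exjyo qafye gqv
Final line count: 5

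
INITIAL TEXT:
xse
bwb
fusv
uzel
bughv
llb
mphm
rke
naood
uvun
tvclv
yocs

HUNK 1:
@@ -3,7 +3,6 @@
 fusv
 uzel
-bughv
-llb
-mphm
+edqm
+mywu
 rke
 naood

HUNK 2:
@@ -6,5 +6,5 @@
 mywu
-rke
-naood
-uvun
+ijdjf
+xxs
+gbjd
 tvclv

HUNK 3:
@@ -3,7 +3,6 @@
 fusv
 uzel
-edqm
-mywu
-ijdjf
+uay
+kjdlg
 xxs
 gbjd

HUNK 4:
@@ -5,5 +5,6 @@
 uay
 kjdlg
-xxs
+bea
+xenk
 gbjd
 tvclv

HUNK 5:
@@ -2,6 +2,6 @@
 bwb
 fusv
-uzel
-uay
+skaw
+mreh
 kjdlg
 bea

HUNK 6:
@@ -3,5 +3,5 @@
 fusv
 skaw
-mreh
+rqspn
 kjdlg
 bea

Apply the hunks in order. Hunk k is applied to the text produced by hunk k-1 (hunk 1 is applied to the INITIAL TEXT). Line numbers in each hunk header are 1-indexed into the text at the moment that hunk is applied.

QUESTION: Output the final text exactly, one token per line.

Hunk 1: at line 3 remove [bughv,llb,mphm] add [edqm,mywu] -> 11 lines: xse bwb fusv uzel edqm mywu rke naood uvun tvclv yocs
Hunk 2: at line 6 remove [rke,naood,uvun] add [ijdjf,xxs,gbjd] -> 11 lines: xse bwb fusv uzel edqm mywu ijdjf xxs gbjd tvclv yocs
Hunk 3: at line 3 remove [edqm,mywu,ijdjf] add [uay,kjdlg] -> 10 lines: xse bwb fusv uzel uay kjdlg xxs gbjd tvclv yocs
Hunk 4: at line 5 remove [xxs] add [bea,xenk] -> 11 lines: xse bwb fusv uzel uay kjdlg bea xenk gbjd tvclv yocs
Hunk 5: at line 2 remove [uzel,uay] add [skaw,mreh] -> 11 lines: xse bwb fusv skaw mreh kjdlg bea xenk gbjd tvclv yocs
Hunk 6: at line 3 remove [mreh] add [rqspn] -> 11 lines: xse bwb fusv skaw rqspn kjdlg bea xenk gbjd tvclv yocs

Answer: xse
bwb
fusv
skaw
rqspn
kjdlg
bea
xenk
gbjd
tvclv
yocs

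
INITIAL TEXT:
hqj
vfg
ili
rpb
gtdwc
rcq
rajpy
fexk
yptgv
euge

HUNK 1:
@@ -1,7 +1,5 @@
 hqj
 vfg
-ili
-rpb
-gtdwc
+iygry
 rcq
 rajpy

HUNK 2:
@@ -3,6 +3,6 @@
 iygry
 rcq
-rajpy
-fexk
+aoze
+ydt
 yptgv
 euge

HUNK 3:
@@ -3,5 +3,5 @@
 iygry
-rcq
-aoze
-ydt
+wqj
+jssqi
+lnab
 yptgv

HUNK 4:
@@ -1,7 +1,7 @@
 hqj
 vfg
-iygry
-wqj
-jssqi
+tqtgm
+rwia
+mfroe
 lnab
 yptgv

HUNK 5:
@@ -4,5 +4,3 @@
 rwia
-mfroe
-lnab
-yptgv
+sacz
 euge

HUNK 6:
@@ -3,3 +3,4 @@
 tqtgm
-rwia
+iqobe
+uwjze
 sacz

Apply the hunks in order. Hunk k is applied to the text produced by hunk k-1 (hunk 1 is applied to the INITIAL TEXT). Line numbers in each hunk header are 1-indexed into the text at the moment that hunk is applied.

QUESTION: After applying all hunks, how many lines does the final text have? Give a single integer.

Hunk 1: at line 1 remove [ili,rpb,gtdwc] add [iygry] -> 8 lines: hqj vfg iygry rcq rajpy fexk yptgv euge
Hunk 2: at line 3 remove [rajpy,fexk] add [aoze,ydt] -> 8 lines: hqj vfg iygry rcq aoze ydt yptgv euge
Hunk 3: at line 3 remove [rcq,aoze,ydt] add [wqj,jssqi,lnab] -> 8 lines: hqj vfg iygry wqj jssqi lnab yptgv euge
Hunk 4: at line 1 remove [iygry,wqj,jssqi] add [tqtgm,rwia,mfroe] -> 8 lines: hqj vfg tqtgm rwia mfroe lnab yptgv euge
Hunk 5: at line 4 remove [mfroe,lnab,yptgv] add [sacz] -> 6 lines: hqj vfg tqtgm rwia sacz euge
Hunk 6: at line 3 remove [rwia] add [iqobe,uwjze] -> 7 lines: hqj vfg tqtgm iqobe uwjze sacz euge
Final line count: 7

Answer: 7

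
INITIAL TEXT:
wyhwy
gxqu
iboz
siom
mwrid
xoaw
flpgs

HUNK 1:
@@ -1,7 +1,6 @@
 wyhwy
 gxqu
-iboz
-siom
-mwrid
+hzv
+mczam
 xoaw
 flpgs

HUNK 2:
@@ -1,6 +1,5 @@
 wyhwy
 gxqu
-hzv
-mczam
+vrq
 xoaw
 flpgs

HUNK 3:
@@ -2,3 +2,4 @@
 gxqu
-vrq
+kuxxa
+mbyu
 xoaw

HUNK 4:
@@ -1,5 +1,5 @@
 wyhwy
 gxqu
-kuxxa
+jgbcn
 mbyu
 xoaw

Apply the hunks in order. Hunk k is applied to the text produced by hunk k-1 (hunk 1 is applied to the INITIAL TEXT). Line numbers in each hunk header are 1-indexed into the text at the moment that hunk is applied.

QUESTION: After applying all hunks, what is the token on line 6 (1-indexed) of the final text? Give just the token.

Answer: flpgs

Derivation:
Hunk 1: at line 1 remove [iboz,siom,mwrid] add [hzv,mczam] -> 6 lines: wyhwy gxqu hzv mczam xoaw flpgs
Hunk 2: at line 1 remove [hzv,mczam] add [vrq] -> 5 lines: wyhwy gxqu vrq xoaw flpgs
Hunk 3: at line 2 remove [vrq] add [kuxxa,mbyu] -> 6 lines: wyhwy gxqu kuxxa mbyu xoaw flpgs
Hunk 4: at line 1 remove [kuxxa] add [jgbcn] -> 6 lines: wyhwy gxqu jgbcn mbyu xoaw flpgs
Final line 6: flpgs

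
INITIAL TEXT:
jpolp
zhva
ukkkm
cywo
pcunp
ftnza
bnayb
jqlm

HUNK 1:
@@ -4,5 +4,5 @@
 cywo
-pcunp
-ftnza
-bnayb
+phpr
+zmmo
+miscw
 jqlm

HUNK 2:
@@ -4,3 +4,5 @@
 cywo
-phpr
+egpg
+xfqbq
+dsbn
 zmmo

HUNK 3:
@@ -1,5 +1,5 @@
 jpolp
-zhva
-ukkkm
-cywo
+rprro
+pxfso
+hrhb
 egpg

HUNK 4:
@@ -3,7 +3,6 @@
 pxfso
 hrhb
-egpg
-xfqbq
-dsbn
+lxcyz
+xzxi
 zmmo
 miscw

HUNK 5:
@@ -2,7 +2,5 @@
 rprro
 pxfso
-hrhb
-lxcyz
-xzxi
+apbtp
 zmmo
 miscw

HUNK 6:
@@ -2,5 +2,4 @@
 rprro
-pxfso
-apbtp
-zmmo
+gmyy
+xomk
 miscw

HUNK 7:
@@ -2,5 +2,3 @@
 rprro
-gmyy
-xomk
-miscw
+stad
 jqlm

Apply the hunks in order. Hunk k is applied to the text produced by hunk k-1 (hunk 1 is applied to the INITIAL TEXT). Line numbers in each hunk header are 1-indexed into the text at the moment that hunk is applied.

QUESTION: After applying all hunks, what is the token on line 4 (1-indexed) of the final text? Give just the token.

Answer: jqlm

Derivation:
Hunk 1: at line 4 remove [pcunp,ftnza,bnayb] add [phpr,zmmo,miscw] -> 8 lines: jpolp zhva ukkkm cywo phpr zmmo miscw jqlm
Hunk 2: at line 4 remove [phpr] add [egpg,xfqbq,dsbn] -> 10 lines: jpolp zhva ukkkm cywo egpg xfqbq dsbn zmmo miscw jqlm
Hunk 3: at line 1 remove [zhva,ukkkm,cywo] add [rprro,pxfso,hrhb] -> 10 lines: jpolp rprro pxfso hrhb egpg xfqbq dsbn zmmo miscw jqlm
Hunk 4: at line 3 remove [egpg,xfqbq,dsbn] add [lxcyz,xzxi] -> 9 lines: jpolp rprro pxfso hrhb lxcyz xzxi zmmo miscw jqlm
Hunk 5: at line 2 remove [hrhb,lxcyz,xzxi] add [apbtp] -> 7 lines: jpolp rprro pxfso apbtp zmmo miscw jqlm
Hunk 6: at line 2 remove [pxfso,apbtp,zmmo] add [gmyy,xomk] -> 6 lines: jpolp rprro gmyy xomk miscw jqlm
Hunk 7: at line 2 remove [gmyy,xomk,miscw] add [stad] -> 4 lines: jpolp rprro stad jqlm
Final line 4: jqlm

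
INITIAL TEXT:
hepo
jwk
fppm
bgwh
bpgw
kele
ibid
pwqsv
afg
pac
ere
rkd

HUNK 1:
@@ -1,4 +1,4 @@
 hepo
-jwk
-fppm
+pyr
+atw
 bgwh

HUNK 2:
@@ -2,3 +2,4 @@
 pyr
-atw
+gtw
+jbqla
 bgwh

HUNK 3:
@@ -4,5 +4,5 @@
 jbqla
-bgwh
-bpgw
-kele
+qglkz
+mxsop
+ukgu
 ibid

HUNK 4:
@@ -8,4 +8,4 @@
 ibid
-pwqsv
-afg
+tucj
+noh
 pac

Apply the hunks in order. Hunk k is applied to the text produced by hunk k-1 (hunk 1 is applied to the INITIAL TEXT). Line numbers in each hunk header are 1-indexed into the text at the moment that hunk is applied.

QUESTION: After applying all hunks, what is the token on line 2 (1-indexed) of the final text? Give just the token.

Hunk 1: at line 1 remove [jwk,fppm] add [pyr,atw] -> 12 lines: hepo pyr atw bgwh bpgw kele ibid pwqsv afg pac ere rkd
Hunk 2: at line 2 remove [atw] add [gtw,jbqla] -> 13 lines: hepo pyr gtw jbqla bgwh bpgw kele ibid pwqsv afg pac ere rkd
Hunk 3: at line 4 remove [bgwh,bpgw,kele] add [qglkz,mxsop,ukgu] -> 13 lines: hepo pyr gtw jbqla qglkz mxsop ukgu ibid pwqsv afg pac ere rkd
Hunk 4: at line 8 remove [pwqsv,afg] add [tucj,noh] -> 13 lines: hepo pyr gtw jbqla qglkz mxsop ukgu ibid tucj noh pac ere rkd
Final line 2: pyr

Answer: pyr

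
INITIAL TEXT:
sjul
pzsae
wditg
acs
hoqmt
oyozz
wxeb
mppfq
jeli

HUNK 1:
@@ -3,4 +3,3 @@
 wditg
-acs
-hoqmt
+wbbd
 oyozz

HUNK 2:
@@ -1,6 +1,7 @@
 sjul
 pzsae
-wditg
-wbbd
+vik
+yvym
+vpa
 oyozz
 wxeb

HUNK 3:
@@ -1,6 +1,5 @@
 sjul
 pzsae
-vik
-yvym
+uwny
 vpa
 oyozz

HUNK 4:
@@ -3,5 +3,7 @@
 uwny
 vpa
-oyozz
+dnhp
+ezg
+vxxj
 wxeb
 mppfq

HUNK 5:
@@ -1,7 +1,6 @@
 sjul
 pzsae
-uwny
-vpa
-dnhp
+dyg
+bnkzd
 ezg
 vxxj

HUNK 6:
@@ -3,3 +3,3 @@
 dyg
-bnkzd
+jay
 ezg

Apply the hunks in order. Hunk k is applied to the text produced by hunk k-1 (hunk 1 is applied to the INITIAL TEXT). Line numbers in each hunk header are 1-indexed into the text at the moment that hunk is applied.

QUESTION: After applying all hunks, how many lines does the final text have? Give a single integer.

Hunk 1: at line 3 remove [acs,hoqmt] add [wbbd] -> 8 lines: sjul pzsae wditg wbbd oyozz wxeb mppfq jeli
Hunk 2: at line 1 remove [wditg,wbbd] add [vik,yvym,vpa] -> 9 lines: sjul pzsae vik yvym vpa oyozz wxeb mppfq jeli
Hunk 3: at line 1 remove [vik,yvym] add [uwny] -> 8 lines: sjul pzsae uwny vpa oyozz wxeb mppfq jeli
Hunk 4: at line 3 remove [oyozz] add [dnhp,ezg,vxxj] -> 10 lines: sjul pzsae uwny vpa dnhp ezg vxxj wxeb mppfq jeli
Hunk 5: at line 1 remove [uwny,vpa,dnhp] add [dyg,bnkzd] -> 9 lines: sjul pzsae dyg bnkzd ezg vxxj wxeb mppfq jeli
Hunk 6: at line 3 remove [bnkzd] add [jay] -> 9 lines: sjul pzsae dyg jay ezg vxxj wxeb mppfq jeli
Final line count: 9

Answer: 9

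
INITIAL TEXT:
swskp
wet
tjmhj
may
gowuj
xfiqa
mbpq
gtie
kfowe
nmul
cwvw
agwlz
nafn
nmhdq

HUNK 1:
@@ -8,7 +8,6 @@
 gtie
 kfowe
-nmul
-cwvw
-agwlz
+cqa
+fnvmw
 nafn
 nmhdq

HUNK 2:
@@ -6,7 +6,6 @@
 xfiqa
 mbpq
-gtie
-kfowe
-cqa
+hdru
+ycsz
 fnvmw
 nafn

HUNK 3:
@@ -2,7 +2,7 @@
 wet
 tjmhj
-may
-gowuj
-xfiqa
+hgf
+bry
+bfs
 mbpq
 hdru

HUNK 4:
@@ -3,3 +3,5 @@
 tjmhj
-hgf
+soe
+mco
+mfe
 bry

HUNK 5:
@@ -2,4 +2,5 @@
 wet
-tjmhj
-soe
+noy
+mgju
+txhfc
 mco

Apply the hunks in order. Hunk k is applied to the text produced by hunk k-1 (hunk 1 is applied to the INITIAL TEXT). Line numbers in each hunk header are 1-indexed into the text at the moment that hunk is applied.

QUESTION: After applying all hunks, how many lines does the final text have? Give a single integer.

Hunk 1: at line 8 remove [nmul,cwvw,agwlz] add [cqa,fnvmw] -> 13 lines: swskp wet tjmhj may gowuj xfiqa mbpq gtie kfowe cqa fnvmw nafn nmhdq
Hunk 2: at line 6 remove [gtie,kfowe,cqa] add [hdru,ycsz] -> 12 lines: swskp wet tjmhj may gowuj xfiqa mbpq hdru ycsz fnvmw nafn nmhdq
Hunk 3: at line 2 remove [may,gowuj,xfiqa] add [hgf,bry,bfs] -> 12 lines: swskp wet tjmhj hgf bry bfs mbpq hdru ycsz fnvmw nafn nmhdq
Hunk 4: at line 3 remove [hgf] add [soe,mco,mfe] -> 14 lines: swskp wet tjmhj soe mco mfe bry bfs mbpq hdru ycsz fnvmw nafn nmhdq
Hunk 5: at line 2 remove [tjmhj,soe] add [noy,mgju,txhfc] -> 15 lines: swskp wet noy mgju txhfc mco mfe bry bfs mbpq hdru ycsz fnvmw nafn nmhdq
Final line count: 15

Answer: 15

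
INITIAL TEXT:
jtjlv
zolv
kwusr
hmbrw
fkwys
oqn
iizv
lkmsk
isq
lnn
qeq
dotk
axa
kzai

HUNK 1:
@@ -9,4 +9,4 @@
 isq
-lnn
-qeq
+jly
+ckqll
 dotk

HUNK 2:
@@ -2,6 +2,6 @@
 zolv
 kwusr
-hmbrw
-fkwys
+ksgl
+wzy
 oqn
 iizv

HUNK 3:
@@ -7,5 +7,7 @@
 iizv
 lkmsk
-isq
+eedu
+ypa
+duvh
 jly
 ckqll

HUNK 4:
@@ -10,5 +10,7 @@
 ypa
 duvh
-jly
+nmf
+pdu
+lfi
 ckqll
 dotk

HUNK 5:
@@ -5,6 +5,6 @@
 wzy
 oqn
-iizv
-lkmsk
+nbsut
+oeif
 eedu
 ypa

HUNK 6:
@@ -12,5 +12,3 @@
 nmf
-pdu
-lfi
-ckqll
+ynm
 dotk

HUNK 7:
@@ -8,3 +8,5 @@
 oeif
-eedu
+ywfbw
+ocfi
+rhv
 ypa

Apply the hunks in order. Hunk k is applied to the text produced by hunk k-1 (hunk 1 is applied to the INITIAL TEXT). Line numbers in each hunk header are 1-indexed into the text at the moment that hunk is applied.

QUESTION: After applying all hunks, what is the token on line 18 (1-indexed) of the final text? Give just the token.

Hunk 1: at line 9 remove [lnn,qeq] add [jly,ckqll] -> 14 lines: jtjlv zolv kwusr hmbrw fkwys oqn iizv lkmsk isq jly ckqll dotk axa kzai
Hunk 2: at line 2 remove [hmbrw,fkwys] add [ksgl,wzy] -> 14 lines: jtjlv zolv kwusr ksgl wzy oqn iizv lkmsk isq jly ckqll dotk axa kzai
Hunk 3: at line 7 remove [isq] add [eedu,ypa,duvh] -> 16 lines: jtjlv zolv kwusr ksgl wzy oqn iizv lkmsk eedu ypa duvh jly ckqll dotk axa kzai
Hunk 4: at line 10 remove [jly] add [nmf,pdu,lfi] -> 18 lines: jtjlv zolv kwusr ksgl wzy oqn iizv lkmsk eedu ypa duvh nmf pdu lfi ckqll dotk axa kzai
Hunk 5: at line 5 remove [iizv,lkmsk] add [nbsut,oeif] -> 18 lines: jtjlv zolv kwusr ksgl wzy oqn nbsut oeif eedu ypa duvh nmf pdu lfi ckqll dotk axa kzai
Hunk 6: at line 12 remove [pdu,lfi,ckqll] add [ynm] -> 16 lines: jtjlv zolv kwusr ksgl wzy oqn nbsut oeif eedu ypa duvh nmf ynm dotk axa kzai
Hunk 7: at line 8 remove [eedu] add [ywfbw,ocfi,rhv] -> 18 lines: jtjlv zolv kwusr ksgl wzy oqn nbsut oeif ywfbw ocfi rhv ypa duvh nmf ynm dotk axa kzai
Final line 18: kzai

Answer: kzai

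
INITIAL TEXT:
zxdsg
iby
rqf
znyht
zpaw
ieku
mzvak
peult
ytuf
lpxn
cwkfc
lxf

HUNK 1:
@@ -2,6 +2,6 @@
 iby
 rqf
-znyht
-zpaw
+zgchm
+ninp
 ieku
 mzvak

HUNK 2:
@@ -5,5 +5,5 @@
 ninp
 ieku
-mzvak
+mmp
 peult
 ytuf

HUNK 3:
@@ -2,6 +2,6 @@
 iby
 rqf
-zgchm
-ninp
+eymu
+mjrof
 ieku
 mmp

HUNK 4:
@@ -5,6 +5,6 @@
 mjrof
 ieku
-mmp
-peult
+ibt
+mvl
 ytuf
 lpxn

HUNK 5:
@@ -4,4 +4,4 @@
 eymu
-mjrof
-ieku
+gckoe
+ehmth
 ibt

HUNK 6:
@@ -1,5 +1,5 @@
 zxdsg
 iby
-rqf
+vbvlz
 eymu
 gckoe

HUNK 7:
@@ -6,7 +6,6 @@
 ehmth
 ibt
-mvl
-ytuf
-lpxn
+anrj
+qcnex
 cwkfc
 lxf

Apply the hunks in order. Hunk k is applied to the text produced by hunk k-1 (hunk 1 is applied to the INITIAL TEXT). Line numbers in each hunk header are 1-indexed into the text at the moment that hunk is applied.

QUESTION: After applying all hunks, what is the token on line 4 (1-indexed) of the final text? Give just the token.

Hunk 1: at line 2 remove [znyht,zpaw] add [zgchm,ninp] -> 12 lines: zxdsg iby rqf zgchm ninp ieku mzvak peult ytuf lpxn cwkfc lxf
Hunk 2: at line 5 remove [mzvak] add [mmp] -> 12 lines: zxdsg iby rqf zgchm ninp ieku mmp peult ytuf lpxn cwkfc lxf
Hunk 3: at line 2 remove [zgchm,ninp] add [eymu,mjrof] -> 12 lines: zxdsg iby rqf eymu mjrof ieku mmp peult ytuf lpxn cwkfc lxf
Hunk 4: at line 5 remove [mmp,peult] add [ibt,mvl] -> 12 lines: zxdsg iby rqf eymu mjrof ieku ibt mvl ytuf lpxn cwkfc lxf
Hunk 5: at line 4 remove [mjrof,ieku] add [gckoe,ehmth] -> 12 lines: zxdsg iby rqf eymu gckoe ehmth ibt mvl ytuf lpxn cwkfc lxf
Hunk 6: at line 1 remove [rqf] add [vbvlz] -> 12 lines: zxdsg iby vbvlz eymu gckoe ehmth ibt mvl ytuf lpxn cwkfc lxf
Hunk 7: at line 6 remove [mvl,ytuf,lpxn] add [anrj,qcnex] -> 11 lines: zxdsg iby vbvlz eymu gckoe ehmth ibt anrj qcnex cwkfc lxf
Final line 4: eymu

Answer: eymu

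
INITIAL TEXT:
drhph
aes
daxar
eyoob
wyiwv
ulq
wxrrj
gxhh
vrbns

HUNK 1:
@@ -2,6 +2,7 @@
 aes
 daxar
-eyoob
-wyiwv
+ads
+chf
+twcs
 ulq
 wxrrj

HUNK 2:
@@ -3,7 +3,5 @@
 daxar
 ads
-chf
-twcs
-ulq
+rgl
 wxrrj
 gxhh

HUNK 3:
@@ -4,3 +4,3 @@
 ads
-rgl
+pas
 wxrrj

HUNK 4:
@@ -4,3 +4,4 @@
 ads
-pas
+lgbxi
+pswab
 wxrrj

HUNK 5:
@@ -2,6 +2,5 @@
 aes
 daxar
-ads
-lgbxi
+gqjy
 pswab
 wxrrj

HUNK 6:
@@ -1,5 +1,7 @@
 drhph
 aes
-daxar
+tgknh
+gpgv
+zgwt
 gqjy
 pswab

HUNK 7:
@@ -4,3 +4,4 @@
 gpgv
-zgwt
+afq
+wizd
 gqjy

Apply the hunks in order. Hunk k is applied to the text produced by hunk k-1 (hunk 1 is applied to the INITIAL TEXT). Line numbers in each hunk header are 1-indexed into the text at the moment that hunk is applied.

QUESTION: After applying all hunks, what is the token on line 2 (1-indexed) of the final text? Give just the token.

Answer: aes

Derivation:
Hunk 1: at line 2 remove [eyoob,wyiwv] add [ads,chf,twcs] -> 10 lines: drhph aes daxar ads chf twcs ulq wxrrj gxhh vrbns
Hunk 2: at line 3 remove [chf,twcs,ulq] add [rgl] -> 8 lines: drhph aes daxar ads rgl wxrrj gxhh vrbns
Hunk 3: at line 4 remove [rgl] add [pas] -> 8 lines: drhph aes daxar ads pas wxrrj gxhh vrbns
Hunk 4: at line 4 remove [pas] add [lgbxi,pswab] -> 9 lines: drhph aes daxar ads lgbxi pswab wxrrj gxhh vrbns
Hunk 5: at line 2 remove [ads,lgbxi] add [gqjy] -> 8 lines: drhph aes daxar gqjy pswab wxrrj gxhh vrbns
Hunk 6: at line 1 remove [daxar] add [tgknh,gpgv,zgwt] -> 10 lines: drhph aes tgknh gpgv zgwt gqjy pswab wxrrj gxhh vrbns
Hunk 7: at line 4 remove [zgwt] add [afq,wizd] -> 11 lines: drhph aes tgknh gpgv afq wizd gqjy pswab wxrrj gxhh vrbns
Final line 2: aes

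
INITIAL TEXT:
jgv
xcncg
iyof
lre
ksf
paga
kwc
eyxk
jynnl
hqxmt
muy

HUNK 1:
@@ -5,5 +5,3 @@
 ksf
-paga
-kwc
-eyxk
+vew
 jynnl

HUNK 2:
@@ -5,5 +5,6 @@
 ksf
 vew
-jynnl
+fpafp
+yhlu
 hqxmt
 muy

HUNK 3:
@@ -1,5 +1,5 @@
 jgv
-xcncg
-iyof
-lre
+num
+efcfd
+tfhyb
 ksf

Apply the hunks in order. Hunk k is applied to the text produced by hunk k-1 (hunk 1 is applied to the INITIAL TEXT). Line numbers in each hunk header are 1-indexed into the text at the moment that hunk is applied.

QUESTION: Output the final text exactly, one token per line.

Hunk 1: at line 5 remove [paga,kwc,eyxk] add [vew] -> 9 lines: jgv xcncg iyof lre ksf vew jynnl hqxmt muy
Hunk 2: at line 5 remove [jynnl] add [fpafp,yhlu] -> 10 lines: jgv xcncg iyof lre ksf vew fpafp yhlu hqxmt muy
Hunk 3: at line 1 remove [xcncg,iyof,lre] add [num,efcfd,tfhyb] -> 10 lines: jgv num efcfd tfhyb ksf vew fpafp yhlu hqxmt muy

Answer: jgv
num
efcfd
tfhyb
ksf
vew
fpafp
yhlu
hqxmt
muy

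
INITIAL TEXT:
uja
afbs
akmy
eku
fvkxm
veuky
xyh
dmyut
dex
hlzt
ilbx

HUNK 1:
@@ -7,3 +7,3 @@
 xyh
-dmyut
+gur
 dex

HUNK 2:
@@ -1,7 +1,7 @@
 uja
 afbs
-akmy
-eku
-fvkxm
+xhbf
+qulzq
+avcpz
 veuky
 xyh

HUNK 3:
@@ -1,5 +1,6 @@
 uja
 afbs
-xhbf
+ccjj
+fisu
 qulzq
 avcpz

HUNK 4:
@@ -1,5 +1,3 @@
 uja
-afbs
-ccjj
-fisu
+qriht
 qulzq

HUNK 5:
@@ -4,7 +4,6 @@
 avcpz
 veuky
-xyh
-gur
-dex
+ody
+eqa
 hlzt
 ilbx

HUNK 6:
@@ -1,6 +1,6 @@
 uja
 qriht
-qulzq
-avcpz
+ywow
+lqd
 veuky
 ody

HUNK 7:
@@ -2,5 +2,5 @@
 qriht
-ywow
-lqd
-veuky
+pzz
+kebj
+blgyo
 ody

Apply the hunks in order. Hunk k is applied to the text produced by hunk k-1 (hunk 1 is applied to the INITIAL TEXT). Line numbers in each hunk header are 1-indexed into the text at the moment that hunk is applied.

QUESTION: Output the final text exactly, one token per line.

Hunk 1: at line 7 remove [dmyut] add [gur] -> 11 lines: uja afbs akmy eku fvkxm veuky xyh gur dex hlzt ilbx
Hunk 2: at line 1 remove [akmy,eku,fvkxm] add [xhbf,qulzq,avcpz] -> 11 lines: uja afbs xhbf qulzq avcpz veuky xyh gur dex hlzt ilbx
Hunk 3: at line 1 remove [xhbf] add [ccjj,fisu] -> 12 lines: uja afbs ccjj fisu qulzq avcpz veuky xyh gur dex hlzt ilbx
Hunk 4: at line 1 remove [afbs,ccjj,fisu] add [qriht] -> 10 lines: uja qriht qulzq avcpz veuky xyh gur dex hlzt ilbx
Hunk 5: at line 4 remove [xyh,gur,dex] add [ody,eqa] -> 9 lines: uja qriht qulzq avcpz veuky ody eqa hlzt ilbx
Hunk 6: at line 1 remove [qulzq,avcpz] add [ywow,lqd] -> 9 lines: uja qriht ywow lqd veuky ody eqa hlzt ilbx
Hunk 7: at line 2 remove [ywow,lqd,veuky] add [pzz,kebj,blgyo] -> 9 lines: uja qriht pzz kebj blgyo ody eqa hlzt ilbx

Answer: uja
qriht
pzz
kebj
blgyo
ody
eqa
hlzt
ilbx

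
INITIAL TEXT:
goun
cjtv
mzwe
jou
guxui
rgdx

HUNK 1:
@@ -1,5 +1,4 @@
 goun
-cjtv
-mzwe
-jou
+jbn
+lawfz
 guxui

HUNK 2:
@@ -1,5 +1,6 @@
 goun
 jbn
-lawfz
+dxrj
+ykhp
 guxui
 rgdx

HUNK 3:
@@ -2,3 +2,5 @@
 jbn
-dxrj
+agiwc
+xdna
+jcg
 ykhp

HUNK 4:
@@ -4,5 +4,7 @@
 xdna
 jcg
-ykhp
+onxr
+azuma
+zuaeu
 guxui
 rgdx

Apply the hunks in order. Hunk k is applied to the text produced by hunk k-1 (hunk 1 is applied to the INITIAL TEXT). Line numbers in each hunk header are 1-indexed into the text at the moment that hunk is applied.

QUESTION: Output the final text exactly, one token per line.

Answer: goun
jbn
agiwc
xdna
jcg
onxr
azuma
zuaeu
guxui
rgdx

Derivation:
Hunk 1: at line 1 remove [cjtv,mzwe,jou] add [jbn,lawfz] -> 5 lines: goun jbn lawfz guxui rgdx
Hunk 2: at line 1 remove [lawfz] add [dxrj,ykhp] -> 6 lines: goun jbn dxrj ykhp guxui rgdx
Hunk 3: at line 2 remove [dxrj] add [agiwc,xdna,jcg] -> 8 lines: goun jbn agiwc xdna jcg ykhp guxui rgdx
Hunk 4: at line 4 remove [ykhp] add [onxr,azuma,zuaeu] -> 10 lines: goun jbn agiwc xdna jcg onxr azuma zuaeu guxui rgdx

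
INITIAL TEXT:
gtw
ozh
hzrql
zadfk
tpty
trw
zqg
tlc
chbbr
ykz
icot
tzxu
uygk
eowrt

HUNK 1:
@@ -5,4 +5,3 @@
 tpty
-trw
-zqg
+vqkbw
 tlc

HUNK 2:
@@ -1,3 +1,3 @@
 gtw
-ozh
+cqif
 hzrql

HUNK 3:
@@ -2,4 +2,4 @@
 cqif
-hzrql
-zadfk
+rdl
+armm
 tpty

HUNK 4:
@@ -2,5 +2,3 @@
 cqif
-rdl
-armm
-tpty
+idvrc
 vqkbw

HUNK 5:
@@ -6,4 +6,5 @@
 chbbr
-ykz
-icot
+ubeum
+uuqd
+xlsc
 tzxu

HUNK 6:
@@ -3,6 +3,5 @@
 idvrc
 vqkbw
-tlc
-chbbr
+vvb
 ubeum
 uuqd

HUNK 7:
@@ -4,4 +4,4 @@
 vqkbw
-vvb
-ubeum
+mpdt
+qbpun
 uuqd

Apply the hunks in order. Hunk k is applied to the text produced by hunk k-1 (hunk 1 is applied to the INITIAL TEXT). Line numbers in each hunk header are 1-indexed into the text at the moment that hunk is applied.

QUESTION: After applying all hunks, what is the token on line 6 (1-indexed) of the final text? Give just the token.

Answer: qbpun

Derivation:
Hunk 1: at line 5 remove [trw,zqg] add [vqkbw] -> 13 lines: gtw ozh hzrql zadfk tpty vqkbw tlc chbbr ykz icot tzxu uygk eowrt
Hunk 2: at line 1 remove [ozh] add [cqif] -> 13 lines: gtw cqif hzrql zadfk tpty vqkbw tlc chbbr ykz icot tzxu uygk eowrt
Hunk 3: at line 2 remove [hzrql,zadfk] add [rdl,armm] -> 13 lines: gtw cqif rdl armm tpty vqkbw tlc chbbr ykz icot tzxu uygk eowrt
Hunk 4: at line 2 remove [rdl,armm,tpty] add [idvrc] -> 11 lines: gtw cqif idvrc vqkbw tlc chbbr ykz icot tzxu uygk eowrt
Hunk 5: at line 6 remove [ykz,icot] add [ubeum,uuqd,xlsc] -> 12 lines: gtw cqif idvrc vqkbw tlc chbbr ubeum uuqd xlsc tzxu uygk eowrt
Hunk 6: at line 3 remove [tlc,chbbr] add [vvb] -> 11 lines: gtw cqif idvrc vqkbw vvb ubeum uuqd xlsc tzxu uygk eowrt
Hunk 7: at line 4 remove [vvb,ubeum] add [mpdt,qbpun] -> 11 lines: gtw cqif idvrc vqkbw mpdt qbpun uuqd xlsc tzxu uygk eowrt
Final line 6: qbpun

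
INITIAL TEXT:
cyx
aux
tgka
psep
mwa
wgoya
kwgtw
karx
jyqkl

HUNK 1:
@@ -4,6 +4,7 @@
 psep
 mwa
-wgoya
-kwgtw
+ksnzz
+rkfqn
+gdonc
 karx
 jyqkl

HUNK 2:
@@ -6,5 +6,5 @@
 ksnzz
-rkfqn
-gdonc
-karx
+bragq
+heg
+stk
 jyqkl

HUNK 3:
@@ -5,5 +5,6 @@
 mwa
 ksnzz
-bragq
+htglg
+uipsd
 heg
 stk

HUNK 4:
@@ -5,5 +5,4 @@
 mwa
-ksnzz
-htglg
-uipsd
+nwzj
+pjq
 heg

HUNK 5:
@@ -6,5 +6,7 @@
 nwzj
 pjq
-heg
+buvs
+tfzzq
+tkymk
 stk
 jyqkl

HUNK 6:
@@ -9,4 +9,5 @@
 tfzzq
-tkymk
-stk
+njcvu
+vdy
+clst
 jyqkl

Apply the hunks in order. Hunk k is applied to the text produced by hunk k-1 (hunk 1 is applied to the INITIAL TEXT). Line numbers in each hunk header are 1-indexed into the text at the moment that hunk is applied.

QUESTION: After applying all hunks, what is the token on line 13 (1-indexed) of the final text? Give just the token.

Hunk 1: at line 4 remove [wgoya,kwgtw] add [ksnzz,rkfqn,gdonc] -> 10 lines: cyx aux tgka psep mwa ksnzz rkfqn gdonc karx jyqkl
Hunk 2: at line 6 remove [rkfqn,gdonc,karx] add [bragq,heg,stk] -> 10 lines: cyx aux tgka psep mwa ksnzz bragq heg stk jyqkl
Hunk 3: at line 5 remove [bragq] add [htglg,uipsd] -> 11 lines: cyx aux tgka psep mwa ksnzz htglg uipsd heg stk jyqkl
Hunk 4: at line 5 remove [ksnzz,htglg,uipsd] add [nwzj,pjq] -> 10 lines: cyx aux tgka psep mwa nwzj pjq heg stk jyqkl
Hunk 5: at line 6 remove [heg] add [buvs,tfzzq,tkymk] -> 12 lines: cyx aux tgka psep mwa nwzj pjq buvs tfzzq tkymk stk jyqkl
Hunk 6: at line 9 remove [tkymk,stk] add [njcvu,vdy,clst] -> 13 lines: cyx aux tgka psep mwa nwzj pjq buvs tfzzq njcvu vdy clst jyqkl
Final line 13: jyqkl

Answer: jyqkl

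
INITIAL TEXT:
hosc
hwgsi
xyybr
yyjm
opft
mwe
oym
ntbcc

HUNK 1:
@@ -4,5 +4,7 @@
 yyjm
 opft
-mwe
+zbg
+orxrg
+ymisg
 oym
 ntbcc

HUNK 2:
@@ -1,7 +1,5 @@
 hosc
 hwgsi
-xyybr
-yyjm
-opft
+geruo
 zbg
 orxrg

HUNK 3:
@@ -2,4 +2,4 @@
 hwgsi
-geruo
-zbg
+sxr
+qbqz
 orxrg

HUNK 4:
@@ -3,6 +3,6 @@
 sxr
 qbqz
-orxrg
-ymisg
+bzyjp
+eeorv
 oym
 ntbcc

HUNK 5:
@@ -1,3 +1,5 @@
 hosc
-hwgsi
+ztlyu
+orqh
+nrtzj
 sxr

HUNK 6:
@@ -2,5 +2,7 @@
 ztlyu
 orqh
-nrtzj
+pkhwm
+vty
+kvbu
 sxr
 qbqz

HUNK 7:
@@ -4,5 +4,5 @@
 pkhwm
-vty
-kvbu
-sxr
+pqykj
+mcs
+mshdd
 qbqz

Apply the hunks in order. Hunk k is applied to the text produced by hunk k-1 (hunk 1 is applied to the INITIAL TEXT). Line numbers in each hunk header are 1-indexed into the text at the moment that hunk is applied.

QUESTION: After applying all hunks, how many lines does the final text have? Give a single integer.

Hunk 1: at line 4 remove [mwe] add [zbg,orxrg,ymisg] -> 10 lines: hosc hwgsi xyybr yyjm opft zbg orxrg ymisg oym ntbcc
Hunk 2: at line 1 remove [xyybr,yyjm,opft] add [geruo] -> 8 lines: hosc hwgsi geruo zbg orxrg ymisg oym ntbcc
Hunk 3: at line 2 remove [geruo,zbg] add [sxr,qbqz] -> 8 lines: hosc hwgsi sxr qbqz orxrg ymisg oym ntbcc
Hunk 4: at line 3 remove [orxrg,ymisg] add [bzyjp,eeorv] -> 8 lines: hosc hwgsi sxr qbqz bzyjp eeorv oym ntbcc
Hunk 5: at line 1 remove [hwgsi] add [ztlyu,orqh,nrtzj] -> 10 lines: hosc ztlyu orqh nrtzj sxr qbqz bzyjp eeorv oym ntbcc
Hunk 6: at line 2 remove [nrtzj] add [pkhwm,vty,kvbu] -> 12 lines: hosc ztlyu orqh pkhwm vty kvbu sxr qbqz bzyjp eeorv oym ntbcc
Hunk 7: at line 4 remove [vty,kvbu,sxr] add [pqykj,mcs,mshdd] -> 12 lines: hosc ztlyu orqh pkhwm pqykj mcs mshdd qbqz bzyjp eeorv oym ntbcc
Final line count: 12

Answer: 12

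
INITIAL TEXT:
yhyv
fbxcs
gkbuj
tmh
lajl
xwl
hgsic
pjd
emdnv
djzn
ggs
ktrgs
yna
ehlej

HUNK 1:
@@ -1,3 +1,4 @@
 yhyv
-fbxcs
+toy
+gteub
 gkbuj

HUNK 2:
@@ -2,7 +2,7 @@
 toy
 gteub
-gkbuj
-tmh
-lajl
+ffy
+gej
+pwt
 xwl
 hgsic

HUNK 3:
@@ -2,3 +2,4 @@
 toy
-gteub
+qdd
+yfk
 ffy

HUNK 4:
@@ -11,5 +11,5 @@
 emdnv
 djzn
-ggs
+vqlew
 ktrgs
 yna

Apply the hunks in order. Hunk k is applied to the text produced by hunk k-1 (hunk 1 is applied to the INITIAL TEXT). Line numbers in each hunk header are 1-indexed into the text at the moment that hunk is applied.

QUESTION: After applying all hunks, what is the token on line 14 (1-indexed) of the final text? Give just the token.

Hunk 1: at line 1 remove [fbxcs] add [toy,gteub] -> 15 lines: yhyv toy gteub gkbuj tmh lajl xwl hgsic pjd emdnv djzn ggs ktrgs yna ehlej
Hunk 2: at line 2 remove [gkbuj,tmh,lajl] add [ffy,gej,pwt] -> 15 lines: yhyv toy gteub ffy gej pwt xwl hgsic pjd emdnv djzn ggs ktrgs yna ehlej
Hunk 3: at line 2 remove [gteub] add [qdd,yfk] -> 16 lines: yhyv toy qdd yfk ffy gej pwt xwl hgsic pjd emdnv djzn ggs ktrgs yna ehlej
Hunk 4: at line 11 remove [ggs] add [vqlew] -> 16 lines: yhyv toy qdd yfk ffy gej pwt xwl hgsic pjd emdnv djzn vqlew ktrgs yna ehlej
Final line 14: ktrgs

Answer: ktrgs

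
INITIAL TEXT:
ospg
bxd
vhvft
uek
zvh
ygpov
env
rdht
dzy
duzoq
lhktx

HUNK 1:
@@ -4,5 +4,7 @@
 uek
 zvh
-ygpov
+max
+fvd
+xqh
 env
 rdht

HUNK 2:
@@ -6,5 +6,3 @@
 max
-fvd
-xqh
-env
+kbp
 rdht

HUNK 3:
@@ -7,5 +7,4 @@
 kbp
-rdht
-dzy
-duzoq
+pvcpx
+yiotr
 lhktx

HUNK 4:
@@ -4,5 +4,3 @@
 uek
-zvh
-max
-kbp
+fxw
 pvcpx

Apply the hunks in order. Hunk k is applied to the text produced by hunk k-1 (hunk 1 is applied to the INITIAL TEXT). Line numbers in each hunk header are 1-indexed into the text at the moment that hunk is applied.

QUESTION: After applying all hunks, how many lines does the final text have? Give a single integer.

Answer: 8

Derivation:
Hunk 1: at line 4 remove [ygpov] add [max,fvd,xqh] -> 13 lines: ospg bxd vhvft uek zvh max fvd xqh env rdht dzy duzoq lhktx
Hunk 2: at line 6 remove [fvd,xqh,env] add [kbp] -> 11 lines: ospg bxd vhvft uek zvh max kbp rdht dzy duzoq lhktx
Hunk 3: at line 7 remove [rdht,dzy,duzoq] add [pvcpx,yiotr] -> 10 lines: ospg bxd vhvft uek zvh max kbp pvcpx yiotr lhktx
Hunk 4: at line 4 remove [zvh,max,kbp] add [fxw] -> 8 lines: ospg bxd vhvft uek fxw pvcpx yiotr lhktx
Final line count: 8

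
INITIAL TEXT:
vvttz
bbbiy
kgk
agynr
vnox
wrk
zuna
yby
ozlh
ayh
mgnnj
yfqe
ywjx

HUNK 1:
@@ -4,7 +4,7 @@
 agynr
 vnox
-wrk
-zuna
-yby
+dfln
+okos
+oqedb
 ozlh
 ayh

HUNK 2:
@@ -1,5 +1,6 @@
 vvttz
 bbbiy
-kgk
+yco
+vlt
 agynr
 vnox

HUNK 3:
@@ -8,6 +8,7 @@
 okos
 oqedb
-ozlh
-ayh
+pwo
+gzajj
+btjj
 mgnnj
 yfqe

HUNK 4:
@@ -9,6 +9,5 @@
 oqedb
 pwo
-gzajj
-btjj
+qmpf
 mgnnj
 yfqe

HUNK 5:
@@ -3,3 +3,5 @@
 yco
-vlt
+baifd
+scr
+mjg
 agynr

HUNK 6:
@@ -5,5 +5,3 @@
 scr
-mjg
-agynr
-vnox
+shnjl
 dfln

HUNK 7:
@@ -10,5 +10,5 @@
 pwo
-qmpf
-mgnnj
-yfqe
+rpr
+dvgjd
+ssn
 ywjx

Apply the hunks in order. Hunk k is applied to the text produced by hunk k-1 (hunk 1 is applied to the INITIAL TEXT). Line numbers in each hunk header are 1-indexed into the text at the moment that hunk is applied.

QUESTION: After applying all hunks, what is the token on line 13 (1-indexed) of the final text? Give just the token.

Hunk 1: at line 4 remove [wrk,zuna,yby] add [dfln,okos,oqedb] -> 13 lines: vvttz bbbiy kgk agynr vnox dfln okos oqedb ozlh ayh mgnnj yfqe ywjx
Hunk 2: at line 1 remove [kgk] add [yco,vlt] -> 14 lines: vvttz bbbiy yco vlt agynr vnox dfln okos oqedb ozlh ayh mgnnj yfqe ywjx
Hunk 3: at line 8 remove [ozlh,ayh] add [pwo,gzajj,btjj] -> 15 lines: vvttz bbbiy yco vlt agynr vnox dfln okos oqedb pwo gzajj btjj mgnnj yfqe ywjx
Hunk 4: at line 9 remove [gzajj,btjj] add [qmpf] -> 14 lines: vvttz bbbiy yco vlt agynr vnox dfln okos oqedb pwo qmpf mgnnj yfqe ywjx
Hunk 5: at line 3 remove [vlt] add [baifd,scr,mjg] -> 16 lines: vvttz bbbiy yco baifd scr mjg agynr vnox dfln okos oqedb pwo qmpf mgnnj yfqe ywjx
Hunk 6: at line 5 remove [mjg,agynr,vnox] add [shnjl] -> 14 lines: vvttz bbbiy yco baifd scr shnjl dfln okos oqedb pwo qmpf mgnnj yfqe ywjx
Hunk 7: at line 10 remove [qmpf,mgnnj,yfqe] add [rpr,dvgjd,ssn] -> 14 lines: vvttz bbbiy yco baifd scr shnjl dfln okos oqedb pwo rpr dvgjd ssn ywjx
Final line 13: ssn

Answer: ssn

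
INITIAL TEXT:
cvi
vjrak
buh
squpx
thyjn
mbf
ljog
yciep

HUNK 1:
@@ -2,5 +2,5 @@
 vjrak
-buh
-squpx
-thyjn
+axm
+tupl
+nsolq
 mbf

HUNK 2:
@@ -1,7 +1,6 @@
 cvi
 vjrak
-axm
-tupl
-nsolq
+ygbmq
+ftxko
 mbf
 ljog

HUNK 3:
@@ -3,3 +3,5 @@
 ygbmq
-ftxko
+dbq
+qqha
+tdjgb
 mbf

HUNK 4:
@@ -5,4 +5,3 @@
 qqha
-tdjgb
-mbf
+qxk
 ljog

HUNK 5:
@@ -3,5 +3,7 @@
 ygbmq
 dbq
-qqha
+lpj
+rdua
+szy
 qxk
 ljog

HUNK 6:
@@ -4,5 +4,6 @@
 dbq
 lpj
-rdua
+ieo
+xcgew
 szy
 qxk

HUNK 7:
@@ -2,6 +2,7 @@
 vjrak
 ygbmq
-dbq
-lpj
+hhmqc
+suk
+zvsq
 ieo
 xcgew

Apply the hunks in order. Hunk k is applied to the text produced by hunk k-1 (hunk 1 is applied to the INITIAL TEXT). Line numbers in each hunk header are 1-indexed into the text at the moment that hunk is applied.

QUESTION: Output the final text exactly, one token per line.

Hunk 1: at line 2 remove [buh,squpx,thyjn] add [axm,tupl,nsolq] -> 8 lines: cvi vjrak axm tupl nsolq mbf ljog yciep
Hunk 2: at line 1 remove [axm,tupl,nsolq] add [ygbmq,ftxko] -> 7 lines: cvi vjrak ygbmq ftxko mbf ljog yciep
Hunk 3: at line 3 remove [ftxko] add [dbq,qqha,tdjgb] -> 9 lines: cvi vjrak ygbmq dbq qqha tdjgb mbf ljog yciep
Hunk 4: at line 5 remove [tdjgb,mbf] add [qxk] -> 8 lines: cvi vjrak ygbmq dbq qqha qxk ljog yciep
Hunk 5: at line 3 remove [qqha] add [lpj,rdua,szy] -> 10 lines: cvi vjrak ygbmq dbq lpj rdua szy qxk ljog yciep
Hunk 6: at line 4 remove [rdua] add [ieo,xcgew] -> 11 lines: cvi vjrak ygbmq dbq lpj ieo xcgew szy qxk ljog yciep
Hunk 7: at line 2 remove [dbq,lpj] add [hhmqc,suk,zvsq] -> 12 lines: cvi vjrak ygbmq hhmqc suk zvsq ieo xcgew szy qxk ljog yciep

Answer: cvi
vjrak
ygbmq
hhmqc
suk
zvsq
ieo
xcgew
szy
qxk
ljog
yciep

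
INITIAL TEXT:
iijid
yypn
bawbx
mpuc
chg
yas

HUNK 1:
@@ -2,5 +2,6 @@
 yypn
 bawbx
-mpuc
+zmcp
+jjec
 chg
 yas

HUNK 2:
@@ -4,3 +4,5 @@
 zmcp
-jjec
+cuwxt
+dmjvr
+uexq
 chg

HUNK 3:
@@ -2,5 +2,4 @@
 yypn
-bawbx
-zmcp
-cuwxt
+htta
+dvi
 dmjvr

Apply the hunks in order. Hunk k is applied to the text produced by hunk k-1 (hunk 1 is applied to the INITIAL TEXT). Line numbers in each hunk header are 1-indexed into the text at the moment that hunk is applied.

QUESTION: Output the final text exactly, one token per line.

Answer: iijid
yypn
htta
dvi
dmjvr
uexq
chg
yas

Derivation:
Hunk 1: at line 2 remove [mpuc] add [zmcp,jjec] -> 7 lines: iijid yypn bawbx zmcp jjec chg yas
Hunk 2: at line 4 remove [jjec] add [cuwxt,dmjvr,uexq] -> 9 lines: iijid yypn bawbx zmcp cuwxt dmjvr uexq chg yas
Hunk 3: at line 2 remove [bawbx,zmcp,cuwxt] add [htta,dvi] -> 8 lines: iijid yypn htta dvi dmjvr uexq chg yas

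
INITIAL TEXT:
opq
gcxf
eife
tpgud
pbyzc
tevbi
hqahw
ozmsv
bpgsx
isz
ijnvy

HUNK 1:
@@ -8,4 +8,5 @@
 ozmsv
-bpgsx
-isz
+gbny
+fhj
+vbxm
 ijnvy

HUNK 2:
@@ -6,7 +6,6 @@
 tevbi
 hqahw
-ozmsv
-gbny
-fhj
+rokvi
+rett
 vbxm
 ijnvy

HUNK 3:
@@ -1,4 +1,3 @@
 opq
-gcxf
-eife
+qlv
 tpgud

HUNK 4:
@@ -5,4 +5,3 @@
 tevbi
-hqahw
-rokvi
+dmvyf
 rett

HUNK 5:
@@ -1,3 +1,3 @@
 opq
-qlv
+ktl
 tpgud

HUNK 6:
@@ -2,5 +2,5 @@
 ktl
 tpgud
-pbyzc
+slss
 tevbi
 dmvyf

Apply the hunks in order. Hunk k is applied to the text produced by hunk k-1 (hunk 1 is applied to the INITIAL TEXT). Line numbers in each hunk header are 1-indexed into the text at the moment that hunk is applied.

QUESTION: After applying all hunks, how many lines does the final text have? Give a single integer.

Hunk 1: at line 8 remove [bpgsx,isz] add [gbny,fhj,vbxm] -> 12 lines: opq gcxf eife tpgud pbyzc tevbi hqahw ozmsv gbny fhj vbxm ijnvy
Hunk 2: at line 6 remove [ozmsv,gbny,fhj] add [rokvi,rett] -> 11 lines: opq gcxf eife tpgud pbyzc tevbi hqahw rokvi rett vbxm ijnvy
Hunk 3: at line 1 remove [gcxf,eife] add [qlv] -> 10 lines: opq qlv tpgud pbyzc tevbi hqahw rokvi rett vbxm ijnvy
Hunk 4: at line 5 remove [hqahw,rokvi] add [dmvyf] -> 9 lines: opq qlv tpgud pbyzc tevbi dmvyf rett vbxm ijnvy
Hunk 5: at line 1 remove [qlv] add [ktl] -> 9 lines: opq ktl tpgud pbyzc tevbi dmvyf rett vbxm ijnvy
Hunk 6: at line 2 remove [pbyzc] add [slss] -> 9 lines: opq ktl tpgud slss tevbi dmvyf rett vbxm ijnvy
Final line count: 9

Answer: 9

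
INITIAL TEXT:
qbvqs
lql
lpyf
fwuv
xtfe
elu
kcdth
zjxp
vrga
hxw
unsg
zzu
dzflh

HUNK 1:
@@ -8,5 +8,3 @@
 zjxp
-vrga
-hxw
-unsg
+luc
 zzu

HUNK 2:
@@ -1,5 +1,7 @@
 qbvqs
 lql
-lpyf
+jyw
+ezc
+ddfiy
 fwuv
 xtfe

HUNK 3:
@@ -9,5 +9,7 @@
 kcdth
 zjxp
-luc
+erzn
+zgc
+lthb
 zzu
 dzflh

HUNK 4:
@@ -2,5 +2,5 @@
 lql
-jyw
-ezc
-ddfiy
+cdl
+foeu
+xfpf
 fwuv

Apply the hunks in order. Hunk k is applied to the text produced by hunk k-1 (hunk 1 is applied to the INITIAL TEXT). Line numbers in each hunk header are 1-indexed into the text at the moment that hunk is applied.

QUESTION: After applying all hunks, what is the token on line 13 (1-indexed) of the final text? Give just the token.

Answer: lthb

Derivation:
Hunk 1: at line 8 remove [vrga,hxw,unsg] add [luc] -> 11 lines: qbvqs lql lpyf fwuv xtfe elu kcdth zjxp luc zzu dzflh
Hunk 2: at line 1 remove [lpyf] add [jyw,ezc,ddfiy] -> 13 lines: qbvqs lql jyw ezc ddfiy fwuv xtfe elu kcdth zjxp luc zzu dzflh
Hunk 3: at line 9 remove [luc] add [erzn,zgc,lthb] -> 15 lines: qbvqs lql jyw ezc ddfiy fwuv xtfe elu kcdth zjxp erzn zgc lthb zzu dzflh
Hunk 4: at line 2 remove [jyw,ezc,ddfiy] add [cdl,foeu,xfpf] -> 15 lines: qbvqs lql cdl foeu xfpf fwuv xtfe elu kcdth zjxp erzn zgc lthb zzu dzflh
Final line 13: lthb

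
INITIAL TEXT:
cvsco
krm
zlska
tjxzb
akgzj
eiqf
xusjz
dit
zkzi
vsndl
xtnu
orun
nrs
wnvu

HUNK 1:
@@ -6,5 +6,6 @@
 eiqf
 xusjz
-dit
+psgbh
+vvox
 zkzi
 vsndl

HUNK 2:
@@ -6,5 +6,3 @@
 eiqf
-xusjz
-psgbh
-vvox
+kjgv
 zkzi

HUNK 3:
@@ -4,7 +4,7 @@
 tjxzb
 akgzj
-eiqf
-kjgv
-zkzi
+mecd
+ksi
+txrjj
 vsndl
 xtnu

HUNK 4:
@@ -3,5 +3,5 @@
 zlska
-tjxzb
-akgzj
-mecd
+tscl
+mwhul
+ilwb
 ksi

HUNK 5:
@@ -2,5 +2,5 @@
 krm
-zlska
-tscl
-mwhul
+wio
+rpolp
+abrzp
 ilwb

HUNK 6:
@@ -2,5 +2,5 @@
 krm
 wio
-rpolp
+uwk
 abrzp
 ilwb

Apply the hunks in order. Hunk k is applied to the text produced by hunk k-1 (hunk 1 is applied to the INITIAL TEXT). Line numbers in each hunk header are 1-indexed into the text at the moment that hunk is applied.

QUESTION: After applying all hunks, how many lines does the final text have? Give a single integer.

Answer: 13

Derivation:
Hunk 1: at line 6 remove [dit] add [psgbh,vvox] -> 15 lines: cvsco krm zlska tjxzb akgzj eiqf xusjz psgbh vvox zkzi vsndl xtnu orun nrs wnvu
Hunk 2: at line 6 remove [xusjz,psgbh,vvox] add [kjgv] -> 13 lines: cvsco krm zlska tjxzb akgzj eiqf kjgv zkzi vsndl xtnu orun nrs wnvu
Hunk 3: at line 4 remove [eiqf,kjgv,zkzi] add [mecd,ksi,txrjj] -> 13 lines: cvsco krm zlska tjxzb akgzj mecd ksi txrjj vsndl xtnu orun nrs wnvu
Hunk 4: at line 3 remove [tjxzb,akgzj,mecd] add [tscl,mwhul,ilwb] -> 13 lines: cvsco krm zlska tscl mwhul ilwb ksi txrjj vsndl xtnu orun nrs wnvu
Hunk 5: at line 2 remove [zlska,tscl,mwhul] add [wio,rpolp,abrzp] -> 13 lines: cvsco krm wio rpolp abrzp ilwb ksi txrjj vsndl xtnu orun nrs wnvu
Hunk 6: at line 2 remove [rpolp] add [uwk] -> 13 lines: cvsco krm wio uwk abrzp ilwb ksi txrjj vsndl xtnu orun nrs wnvu
Final line count: 13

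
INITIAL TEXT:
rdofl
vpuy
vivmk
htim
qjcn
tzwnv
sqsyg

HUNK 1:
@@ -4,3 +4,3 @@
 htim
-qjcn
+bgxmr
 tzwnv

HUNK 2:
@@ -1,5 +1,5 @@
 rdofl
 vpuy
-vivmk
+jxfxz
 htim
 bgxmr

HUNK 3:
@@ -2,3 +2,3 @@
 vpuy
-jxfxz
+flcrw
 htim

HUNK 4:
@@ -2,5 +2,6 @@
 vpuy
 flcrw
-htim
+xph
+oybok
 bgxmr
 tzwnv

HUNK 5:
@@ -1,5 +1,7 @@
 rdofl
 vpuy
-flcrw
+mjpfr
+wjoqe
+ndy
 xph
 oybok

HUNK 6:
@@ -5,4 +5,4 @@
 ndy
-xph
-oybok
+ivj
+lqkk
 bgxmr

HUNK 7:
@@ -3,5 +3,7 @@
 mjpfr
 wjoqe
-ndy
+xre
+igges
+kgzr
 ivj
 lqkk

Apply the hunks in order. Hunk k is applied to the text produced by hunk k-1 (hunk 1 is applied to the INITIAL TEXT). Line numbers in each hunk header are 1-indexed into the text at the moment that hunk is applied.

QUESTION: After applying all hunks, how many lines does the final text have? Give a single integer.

Hunk 1: at line 4 remove [qjcn] add [bgxmr] -> 7 lines: rdofl vpuy vivmk htim bgxmr tzwnv sqsyg
Hunk 2: at line 1 remove [vivmk] add [jxfxz] -> 7 lines: rdofl vpuy jxfxz htim bgxmr tzwnv sqsyg
Hunk 3: at line 2 remove [jxfxz] add [flcrw] -> 7 lines: rdofl vpuy flcrw htim bgxmr tzwnv sqsyg
Hunk 4: at line 2 remove [htim] add [xph,oybok] -> 8 lines: rdofl vpuy flcrw xph oybok bgxmr tzwnv sqsyg
Hunk 5: at line 1 remove [flcrw] add [mjpfr,wjoqe,ndy] -> 10 lines: rdofl vpuy mjpfr wjoqe ndy xph oybok bgxmr tzwnv sqsyg
Hunk 6: at line 5 remove [xph,oybok] add [ivj,lqkk] -> 10 lines: rdofl vpuy mjpfr wjoqe ndy ivj lqkk bgxmr tzwnv sqsyg
Hunk 7: at line 3 remove [ndy] add [xre,igges,kgzr] -> 12 lines: rdofl vpuy mjpfr wjoqe xre igges kgzr ivj lqkk bgxmr tzwnv sqsyg
Final line count: 12

Answer: 12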